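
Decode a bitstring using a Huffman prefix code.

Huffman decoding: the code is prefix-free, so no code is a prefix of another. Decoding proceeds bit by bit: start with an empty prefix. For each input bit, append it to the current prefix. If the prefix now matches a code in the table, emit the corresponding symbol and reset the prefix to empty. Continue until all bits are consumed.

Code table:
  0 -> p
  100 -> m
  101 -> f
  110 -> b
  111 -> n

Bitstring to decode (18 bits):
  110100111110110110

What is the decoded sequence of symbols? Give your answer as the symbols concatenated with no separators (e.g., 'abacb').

Answer: bmnbbb

Derivation:
Bit 0: prefix='1' (no match yet)
Bit 1: prefix='11' (no match yet)
Bit 2: prefix='110' -> emit 'b', reset
Bit 3: prefix='1' (no match yet)
Bit 4: prefix='10' (no match yet)
Bit 5: prefix='100' -> emit 'm', reset
Bit 6: prefix='1' (no match yet)
Bit 7: prefix='11' (no match yet)
Bit 8: prefix='111' -> emit 'n', reset
Bit 9: prefix='1' (no match yet)
Bit 10: prefix='11' (no match yet)
Bit 11: prefix='110' -> emit 'b', reset
Bit 12: prefix='1' (no match yet)
Bit 13: prefix='11' (no match yet)
Bit 14: prefix='110' -> emit 'b', reset
Bit 15: prefix='1' (no match yet)
Bit 16: prefix='11' (no match yet)
Bit 17: prefix='110' -> emit 'b', reset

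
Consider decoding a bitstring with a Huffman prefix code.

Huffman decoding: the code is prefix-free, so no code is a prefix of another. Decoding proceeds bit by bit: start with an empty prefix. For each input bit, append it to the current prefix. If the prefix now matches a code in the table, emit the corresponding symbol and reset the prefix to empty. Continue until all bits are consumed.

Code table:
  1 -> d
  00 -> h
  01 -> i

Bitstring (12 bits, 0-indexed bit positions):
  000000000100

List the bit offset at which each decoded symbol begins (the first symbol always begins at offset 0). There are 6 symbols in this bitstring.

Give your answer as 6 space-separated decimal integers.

Bit 0: prefix='0' (no match yet)
Bit 1: prefix='00' -> emit 'h', reset
Bit 2: prefix='0' (no match yet)
Bit 3: prefix='00' -> emit 'h', reset
Bit 4: prefix='0' (no match yet)
Bit 5: prefix='00' -> emit 'h', reset
Bit 6: prefix='0' (no match yet)
Bit 7: prefix='00' -> emit 'h', reset
Bit 8: prefix='0' (no match yet)
Bit 9: prefix='01' -> emit 'i', reset
Bit 10: prefix='0' (no match yet)
Bit 11: prefix='00' -> emit 'h', reset

Answer: 0 2 4 6 8 10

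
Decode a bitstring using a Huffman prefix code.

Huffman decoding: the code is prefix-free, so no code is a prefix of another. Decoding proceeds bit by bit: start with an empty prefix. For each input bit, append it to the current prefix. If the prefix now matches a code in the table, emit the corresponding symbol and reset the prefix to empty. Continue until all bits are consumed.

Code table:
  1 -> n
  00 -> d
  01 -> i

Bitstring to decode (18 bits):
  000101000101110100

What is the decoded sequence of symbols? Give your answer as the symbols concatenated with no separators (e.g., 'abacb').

Bit 0: prefix='0' (no match yet)
Bit 1: prefix='00' -> emit 'd', reset
Bit 2: prefix='0' (no match yet)
Bit 3: prefix='01' -> emit 'i', reset
Bit 4: prefix='0' (no match yet)
Bit 5: prefix='01' -> emit 'i', reset
Bit 6: prefix='0' (no match yet)
Bit 7: prefix='00' -> emit 'd', reset
Bit 8: prefix='0' (no match yet)
Bit 9: prefix='01' -> emit 'i', reset
Bit 10: prefix='0' (no match yet)
Bit 11: prefix='01' -> emit 'i', reset
Bit 12: prefix='1' -> emit 'n', reset
Bit 13: prefix='1' -> emit 'n', reset
Bit 14: prefix='0' (no match yet)
Bit 15: prefix='01' -> emit 'i', reset
Bit 16: prefix='0' (no match yet)
Bit 17: prefix='00' -> emit 'd', reset

Answer: diidiinnid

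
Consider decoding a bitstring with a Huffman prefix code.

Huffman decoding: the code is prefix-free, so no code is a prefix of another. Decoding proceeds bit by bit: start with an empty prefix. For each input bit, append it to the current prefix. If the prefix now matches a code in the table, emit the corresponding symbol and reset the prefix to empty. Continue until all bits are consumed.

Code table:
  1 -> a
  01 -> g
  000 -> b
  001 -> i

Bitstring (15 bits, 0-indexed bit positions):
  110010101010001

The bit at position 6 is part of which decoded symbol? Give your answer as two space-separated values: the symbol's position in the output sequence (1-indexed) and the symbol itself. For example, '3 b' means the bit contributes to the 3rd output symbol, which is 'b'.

Bit 0: prefix='1' -> emit 'a', reset
Bit 1: prefix='1' -> emit 'a', reset
Bit 2: prefix='0' (no match yet)
Bit 3: prefix='00' (no match yet)
Bit 4: prefix='001' -> emit 'i', reset
Bit 5: prefix='0' (no match yet)
Bit 6: prefix='01' -> emit 'g', reset
Bit 7: prefix='0' (no match yet)
Bit 8: prefix='01' -> emit 'g', reset
Bit 9: prefix='0' (no match yet)
Bit 10: prefix='01' -> emit 'g', reset

Answer: 4 g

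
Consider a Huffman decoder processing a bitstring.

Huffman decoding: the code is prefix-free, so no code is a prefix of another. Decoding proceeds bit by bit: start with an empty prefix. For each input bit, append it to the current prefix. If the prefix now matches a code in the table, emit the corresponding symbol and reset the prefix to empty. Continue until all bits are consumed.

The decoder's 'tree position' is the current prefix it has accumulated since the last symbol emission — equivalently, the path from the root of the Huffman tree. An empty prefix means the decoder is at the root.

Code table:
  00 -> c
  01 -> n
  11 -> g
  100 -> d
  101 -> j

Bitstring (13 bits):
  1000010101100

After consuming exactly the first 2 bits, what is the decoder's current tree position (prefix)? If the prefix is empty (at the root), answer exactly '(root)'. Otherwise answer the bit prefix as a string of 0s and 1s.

Answer: 10

Derivation:
Bit 0: prefix='1' (no match yet)
Bit 1: prefix='10' (no match yet)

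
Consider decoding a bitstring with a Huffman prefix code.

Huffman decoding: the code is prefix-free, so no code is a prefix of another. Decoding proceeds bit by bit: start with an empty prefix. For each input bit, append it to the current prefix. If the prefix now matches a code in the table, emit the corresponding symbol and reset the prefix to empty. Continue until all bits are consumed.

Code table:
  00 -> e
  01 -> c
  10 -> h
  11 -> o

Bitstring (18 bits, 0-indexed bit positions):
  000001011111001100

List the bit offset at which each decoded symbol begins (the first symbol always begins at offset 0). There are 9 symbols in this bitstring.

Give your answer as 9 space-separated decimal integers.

Answer: 0 2 4 6 8 10 12 14 16

Derivation:
Bit 0: prefix='0' (no match yet)
Bit 1: prefix='00' -> emit 'e', reset
Bit 2: prefix='0' (no match yet)
Bit 3: prefix='00' -> emit 'e', reset
Bit 4: prefix='0' (no match yet)
Bit 5: prefix='01' -> emit 'c', reset
Bit 6: prefix='0' (no match yet)
Bit 7: prefix='01' -> emit 'c', reset
Bit 8: prefix='1' (no match yet)
Bit 9: prefix='11' -> emit 'o', reset
Bit 10: prefix='1' (no match yet)
Bit 11: prefix='11' -> emit 'o', reset
Bit 12: prefix='0' (no match yet)
Bit 13: prefix='00' -> emit 'e', reset
Bit 14: prefix='1' (no match yet)
Bit 15: prefix='11' -> emit 'o', reset
Bit 16: prefix='0' (no match yet)
Bit 17: prefix='00' -> emit 'e', reset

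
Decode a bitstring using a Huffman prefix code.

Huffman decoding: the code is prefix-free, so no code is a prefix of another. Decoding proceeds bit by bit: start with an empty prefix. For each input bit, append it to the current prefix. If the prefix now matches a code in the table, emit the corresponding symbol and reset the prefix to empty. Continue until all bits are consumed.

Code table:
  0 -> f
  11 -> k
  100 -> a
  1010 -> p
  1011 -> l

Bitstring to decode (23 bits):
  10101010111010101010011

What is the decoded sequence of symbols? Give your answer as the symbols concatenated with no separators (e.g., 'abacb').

Bit 0: prefix='1' (no match yet)
Bit 1: prefix='10' (no match yet)
Bit 2: prefix='101' (no match yet)
Bit 3: prefix='1010' -> emit 'p', reset
Bit 4: prefix='1' (no match yet)
Bit 5: prefix='10' (no match yet)
Bit 6: prefix='101' (no match yet)
Bit 7: prefix='1010' -> emit 'p', reset
Bit 8: prefix='1' (no match yet)
Bit 9: prefix='11' -> emit 'k', reset
Bit 10: prefix='1' (no match yet)
Bit 11: prefix='10' (no match yet)
Bit 12: prefix='101' (no match yet)
Bit 13: prefix='1010' -> emit 'p', reset
Bit 14: prefix='1' (no match yet)
Bit 15: prefix='10' (no match yet)
Bit 16: prefix='101' (no match yet)
Bit 17: prefix='1010' -> emit 'p', reset
Bit 18: prefix='1' (no match yet)
Bit 19: prefix='10' (no match yet)
Bit 20: prefix='100' -> emit 'a', reset
Bit 21: prefix='1' (no match yet)
Bit 22: prefix='11' -> emit 'k', reset

Answer: ppkppak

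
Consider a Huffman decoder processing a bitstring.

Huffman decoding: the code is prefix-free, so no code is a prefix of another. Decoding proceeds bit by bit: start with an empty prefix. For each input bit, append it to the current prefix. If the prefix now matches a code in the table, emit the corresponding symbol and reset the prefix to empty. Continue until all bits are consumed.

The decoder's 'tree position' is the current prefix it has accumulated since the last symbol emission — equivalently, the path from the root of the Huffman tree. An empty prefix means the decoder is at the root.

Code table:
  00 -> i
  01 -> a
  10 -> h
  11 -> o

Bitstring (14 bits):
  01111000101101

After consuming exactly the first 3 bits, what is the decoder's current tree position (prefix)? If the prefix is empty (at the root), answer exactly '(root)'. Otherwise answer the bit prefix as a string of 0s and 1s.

Bit 0: prefix='0' (no match yet)
Bit 1: prefix='01' -> emit 'a', reset
Bit 2: prefix='1' (no match yet)

Answer: 1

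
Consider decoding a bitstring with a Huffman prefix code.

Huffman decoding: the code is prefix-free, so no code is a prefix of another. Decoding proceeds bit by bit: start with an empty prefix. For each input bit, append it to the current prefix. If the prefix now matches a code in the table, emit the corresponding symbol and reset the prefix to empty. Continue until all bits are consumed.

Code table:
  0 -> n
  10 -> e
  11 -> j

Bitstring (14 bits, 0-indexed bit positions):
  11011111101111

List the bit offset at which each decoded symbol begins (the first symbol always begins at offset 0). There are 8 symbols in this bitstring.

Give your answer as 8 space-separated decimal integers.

Bit 0: prefix='1' (no match yet)
Bit 1: prefix='11' -> emit 'j', reset
Bit 2: prefix='0' -> emit 'n', reset
Bit 3: prefix='1' (no match yet)
Bit 4: prefix='11' -> emit 'j', reset
Bit 5: prefix='1' (no match yet)
Bit 6: prefix='11' -> emit 'j', reset
Bit 7: prefix='1' (no match yet)
Bit 8: prefix='11' -> emit 'j', reset
Bit 9: prefix='0' -> emit 'n', reset
Bit 10: prefix='1' (no match yet)
Bit 11: prefix='11' -> emit 'j', reset
Bit 12: prefix='1' (no match yet)
Bit 13: prefix='11' -> emit 'j', reset

Answer: 0 2 3 5 7 9 10 12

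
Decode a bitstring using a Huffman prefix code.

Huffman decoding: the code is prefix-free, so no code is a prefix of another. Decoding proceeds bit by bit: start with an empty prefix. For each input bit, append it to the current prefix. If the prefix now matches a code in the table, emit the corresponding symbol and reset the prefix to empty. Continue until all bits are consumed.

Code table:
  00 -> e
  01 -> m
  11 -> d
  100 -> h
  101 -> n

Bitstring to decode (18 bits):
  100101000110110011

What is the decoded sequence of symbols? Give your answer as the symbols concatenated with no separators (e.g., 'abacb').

Bit 0: prefix='1' (no match yet)
Bit 1: prefix='10' (no match yet)
Bit 2: prefix='100' -> emit 'h', reset
Bit 3: prefix='1' (no match yet)
Bit 4: prefix='10' (no match yet)
Bit 5: prefix='101' -> emit 'n', reset
Bit 6: prefix='0' (no match yet)
Bit 7: prefix='00' -> emit 'e', reset
Bit 8: prefix='0' (no match yet)
Bit 9: prefix='01' -> emit 'm', reset
Bit 10: prefix='1' (no match yet)
Bit 11: prefix='10' (no match yet)
Bit 12: prefix='101' -> emit 'n', reset
Bit 13: prefix='1' (no match yet)
Bit 14: prefix='10' (no match yet)
Bit 15: prefix='100' -> emit 'h', reset
Bit 16: prefix='1' (no match yet)
Bit 17: prefix='11' -> emit 'd', reset

Answer: hnemnhd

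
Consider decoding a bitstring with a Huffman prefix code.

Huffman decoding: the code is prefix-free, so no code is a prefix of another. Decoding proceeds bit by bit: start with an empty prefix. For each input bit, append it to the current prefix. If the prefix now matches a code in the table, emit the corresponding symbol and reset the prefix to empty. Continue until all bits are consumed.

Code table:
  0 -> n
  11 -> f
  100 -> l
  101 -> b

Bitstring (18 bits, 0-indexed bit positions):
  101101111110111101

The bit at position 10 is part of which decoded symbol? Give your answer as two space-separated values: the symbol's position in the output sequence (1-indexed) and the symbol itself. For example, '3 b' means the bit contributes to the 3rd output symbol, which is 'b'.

Bit 0: prefix='1' (no match yet)
Bit 1: prefix='10' (no match yet)
Bit 2: prefix='101' -> emit 'b', reset
Bit 3: prefix='1' (no match yet)
Bit 4: prefix='10' (no match yet)
Bit 5: prefix='101' -> emit 'b', reset
Bit 6: prefix='1' (no match yet)
Bit 7: prefix='11' -> emit 'f', reset
Bit 8: prefix='1' (no match yet)
Bit 9: prefix='11' -> emit 'f', reset
Bit 10: prefix='1' (no match yet)
Bit 11: prefix='10' (no match yet)
Bit 12: prefix='101' -> emit 'b', reset
Bit 13: prefix='1' (no match yet)
Bit 14: prefix='11' -> emit 'f', reset

Answer: 5 b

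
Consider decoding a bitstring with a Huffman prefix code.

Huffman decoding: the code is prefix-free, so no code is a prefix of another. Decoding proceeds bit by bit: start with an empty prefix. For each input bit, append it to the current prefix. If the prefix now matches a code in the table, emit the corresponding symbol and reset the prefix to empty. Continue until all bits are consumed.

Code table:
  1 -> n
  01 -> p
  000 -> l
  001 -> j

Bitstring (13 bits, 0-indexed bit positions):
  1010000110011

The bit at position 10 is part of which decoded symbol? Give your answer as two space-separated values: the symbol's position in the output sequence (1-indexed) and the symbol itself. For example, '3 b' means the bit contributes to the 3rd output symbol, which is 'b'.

Answer: 6 j

Derivation:
Bit 0: prefix='1' -> emit 'n', reset
Bit 1: prefix='0' (no match yet)
Bit 2: prefix='01' -> emit 'p', reset
Bit 3: prefix='0' (no match yet)
Bit 4: prefix='00' (no match yet)
Bit 5: prefix='000' -> emit 'l', reset
Bit 6: prefix='0' (no match yet)
Bit 7: prefix='01' -> emit 'p', reset
Bit 8: prefix='1' -> emit 'n', reset
Bit 9: prefix='0' (no match yet)
Bit 10: prefix='00' (no match yet)
Bit 11: prefix='001' -> emit 'j', reset
Bit 12: prefix='1' -> emit 'n', reset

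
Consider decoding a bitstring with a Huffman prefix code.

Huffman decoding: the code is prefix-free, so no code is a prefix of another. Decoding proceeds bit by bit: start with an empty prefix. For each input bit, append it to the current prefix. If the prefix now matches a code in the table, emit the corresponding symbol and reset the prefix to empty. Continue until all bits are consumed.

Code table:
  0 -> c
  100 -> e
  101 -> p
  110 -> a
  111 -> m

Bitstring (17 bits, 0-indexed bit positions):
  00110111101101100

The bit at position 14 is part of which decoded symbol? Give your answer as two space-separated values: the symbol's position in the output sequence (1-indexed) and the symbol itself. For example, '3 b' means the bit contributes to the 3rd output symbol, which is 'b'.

Bit 0: prefix='0' -> emit 'c', reset
Bit 1: prefix='0' -> emit 'c', reset
Bit 2: prefix='1' (no match yet)
Bit 3: prefix='11' (no match yet)
Bit 4: prefix='110' -> emit 'a', reset
Bit 5: prefix='1' (no match yet)
Bit 6: prefix='11' (no match yet)
Bit 7: prefix='111' -> emit 'm', reset
Bit 8: prefix='1' (no match yet)
Bit 9: prefix='10' (no match yet)
Bit 10: prefix='101' -> emit 'p', reset
Bit 11: prefix='1' (no match yet)
Bit 12: prefix='10' (no match yet)
Bit 13: prefix='101' -> emit 'p', reset
Bit 14: prefix='1' (no match yet)
Bit 15: prefix='10' (no match yet)
Bit 16: prefix='100' -> emit 'e', reset

Answer: 7 e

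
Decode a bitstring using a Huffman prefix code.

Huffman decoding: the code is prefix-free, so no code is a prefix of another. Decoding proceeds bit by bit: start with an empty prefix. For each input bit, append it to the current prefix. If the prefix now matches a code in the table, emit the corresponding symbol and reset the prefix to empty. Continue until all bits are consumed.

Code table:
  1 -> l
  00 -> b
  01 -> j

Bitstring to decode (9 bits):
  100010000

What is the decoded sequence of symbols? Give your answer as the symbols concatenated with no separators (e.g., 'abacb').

Answer: lbjbb

Derivation:
Bit 0: prefix='1' -> emit 'l', reset
Bit 1: prefix='0' (no match yet)
Bit 2: prefix='00' -> emit 'b', reset
Bit 3: prefix='0' (no match yet)
Bit 4: prefix='01' -> emit 'j', reset
Bit 5: prefix='0' (no match yet)
Bit 6: prefix='00' -> emit 'b', reset
Bit 7: prefix='0' (no match yet)
Bit 8: prefix='00' -> emit 'b', reset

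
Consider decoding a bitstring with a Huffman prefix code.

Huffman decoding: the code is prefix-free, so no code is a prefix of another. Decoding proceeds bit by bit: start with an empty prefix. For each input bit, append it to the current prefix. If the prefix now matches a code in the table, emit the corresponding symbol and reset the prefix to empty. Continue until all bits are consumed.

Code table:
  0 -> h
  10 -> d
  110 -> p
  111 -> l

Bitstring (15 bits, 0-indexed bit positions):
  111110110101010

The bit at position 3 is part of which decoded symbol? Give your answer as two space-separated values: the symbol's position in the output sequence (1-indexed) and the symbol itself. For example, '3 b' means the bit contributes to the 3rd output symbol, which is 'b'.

Answer: 2 p

Derivation:
Bit 0: prefix='1' (no match yet)
Bit 1: prefix='11' (no match yet)
Bit 2: prefix='111' -> emit 'l', reset
Bit 3: prefix='1' (no match yet)
Bit 4: prefix='11' (no match yet)
Bit 5: prefix='110' -> emit 'p', reset
Bit 6: prefix='1' (no match yet)
Bit 7: prefix='11' (no match yet)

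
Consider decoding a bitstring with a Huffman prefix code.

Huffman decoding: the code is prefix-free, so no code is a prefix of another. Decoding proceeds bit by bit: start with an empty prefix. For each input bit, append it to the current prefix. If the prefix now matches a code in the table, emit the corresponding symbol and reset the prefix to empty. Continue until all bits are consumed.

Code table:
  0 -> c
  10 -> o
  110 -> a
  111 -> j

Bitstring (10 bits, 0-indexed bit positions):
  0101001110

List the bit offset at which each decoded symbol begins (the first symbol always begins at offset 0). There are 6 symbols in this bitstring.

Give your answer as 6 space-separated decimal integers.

Answer: 0 1 3 5 6 9

Derivation:
Bit 0: prefix='0' -> emit 'c', reset
Bit 1: prefix='1' (no match yet)
Bit 2: prefix='10' -> emit 'o', reset
Bit 3: prefix='1' (no match yet)
Bit 4: prefix='10' -> emit 'o', reset
Bit 5: prefix='0' -> emit 'c', reset
Bit 6: prefix='1' (no match yet)
Bit 7: prefix='11' (no match yet)
Bit 8: prefix='111' -> emit 'j', reset
Bit 9: prefix='0' -> emit 'c', reset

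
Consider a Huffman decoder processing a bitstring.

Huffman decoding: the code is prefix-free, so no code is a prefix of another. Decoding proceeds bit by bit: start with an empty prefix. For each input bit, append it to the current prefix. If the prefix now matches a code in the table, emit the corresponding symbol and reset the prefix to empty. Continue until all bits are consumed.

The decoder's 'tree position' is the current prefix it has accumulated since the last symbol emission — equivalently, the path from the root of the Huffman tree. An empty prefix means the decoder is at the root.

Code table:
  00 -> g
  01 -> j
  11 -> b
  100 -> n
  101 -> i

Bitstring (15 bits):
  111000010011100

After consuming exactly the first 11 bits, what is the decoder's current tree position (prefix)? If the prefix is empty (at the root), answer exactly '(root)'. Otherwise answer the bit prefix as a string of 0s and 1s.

Answer: 1

Derivation:
Bit 0: prefix='1' (no match yet)
Bit 1: prefix='11' -> emit 'b', reset
Bit 2: prefix='1' (no match yet)
Bit 3: prefix='10' (no match yet)
Bit 4: prefix='100' -> emit 'n', reset
Bit 5: prefix='0' (no match yet)
Bit 6: prefix='00' -> emit 'g', reset
Bit 7: prefix='1' (no match yet)
Bit 8: prefix='10' (no match yet)
Bit 9: prefix='100' -> emit 'n', reset
Bit 10: prefix='1' (no match yet)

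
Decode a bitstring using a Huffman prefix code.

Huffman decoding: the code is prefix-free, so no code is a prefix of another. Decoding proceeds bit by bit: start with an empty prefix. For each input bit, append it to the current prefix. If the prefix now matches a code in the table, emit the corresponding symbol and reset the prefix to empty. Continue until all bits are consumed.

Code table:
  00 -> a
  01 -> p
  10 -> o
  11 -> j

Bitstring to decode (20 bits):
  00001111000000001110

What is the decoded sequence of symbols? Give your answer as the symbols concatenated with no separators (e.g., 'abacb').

Bit 0: prefix='0' (no match yet)
Bit 1: prefix='00' -> emit 'a', reset
Bit 2: prefix='0' (no match yet)
Bit 3: prefix='00' -> emit 'a', reset
Bit 4: prefix='1' (no match yet)
Bit 5: prefix='11' -> emit 'j', reset
Bit 6: prefix='1' (no match yet)
Bit 7: prefix='11' -> emit 'j', reset
Bit 8: prefix='0' (no match yet)
Bit 9: prefix='00' -> emit 'a', reset
Bit 10: prefix='0' (no match yet)
Bit 11: prefix='00' -> emit 'a', reset
Bit 12: prefix='0' (no match yet)
Bit 13: prefix='00' -> emit 'a', reset
Bit 14: prefix='0' (no match yet)
Bit 15: prefix='00' -> emit 'a', reset
Bit 16: prefix='1' (no match yet)
Bit 17: prefix='11' -> emit 'j', reset
Bit 18: prefix='1' (no match yet)
Bit 19: prefix='10' -> emit 'o', reset

Answer: aajjaaaajo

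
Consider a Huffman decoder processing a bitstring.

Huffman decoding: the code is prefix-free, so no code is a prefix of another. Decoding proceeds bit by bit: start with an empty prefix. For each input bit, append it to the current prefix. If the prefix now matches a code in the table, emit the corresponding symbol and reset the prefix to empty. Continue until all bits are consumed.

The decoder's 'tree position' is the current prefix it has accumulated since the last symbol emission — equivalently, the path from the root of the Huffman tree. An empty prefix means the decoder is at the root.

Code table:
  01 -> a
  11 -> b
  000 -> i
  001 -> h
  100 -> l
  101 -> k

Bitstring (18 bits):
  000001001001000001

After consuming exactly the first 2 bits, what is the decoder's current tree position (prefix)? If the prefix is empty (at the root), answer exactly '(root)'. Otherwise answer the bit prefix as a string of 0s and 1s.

Bit 0: prefix='0' (no match yet)
Bit 1: prefix='00' (no match yet)

Answer: 00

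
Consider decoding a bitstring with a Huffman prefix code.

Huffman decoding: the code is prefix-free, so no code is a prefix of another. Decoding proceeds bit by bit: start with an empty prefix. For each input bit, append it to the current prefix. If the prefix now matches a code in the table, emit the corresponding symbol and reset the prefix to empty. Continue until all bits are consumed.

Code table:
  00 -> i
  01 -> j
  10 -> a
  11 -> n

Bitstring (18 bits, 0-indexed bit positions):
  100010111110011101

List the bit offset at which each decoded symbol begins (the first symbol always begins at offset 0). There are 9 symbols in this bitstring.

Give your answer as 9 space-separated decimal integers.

Bit 0: prefix='1' (no match yet)
Bit 1: prefix='10' -> emit 'a', reset
Bit 2: prefix='0' (no match yet)
Bit 3: prefix='00' -> emit 'i', reset
Bit 4: prefix='1' (no match yet)
Bit 5: prefix='10' -> emit 'a', reset
Bit 6: prefix='1' (no match yet)
Bit 7: prefix='11' -> emit 'n', reset
Bit 8: prefix='1' (no match yet)
Bit 9: prefix='11' -> emit 'n', reset
Bit 10: prefix='1' (no match yet)
Bit 11: prefix='10' -> emit 'a', reset
Bit 12: prefix='0' (no match yet)
Bit 13: prefix='01' -> emit 'j', reset
Bit 14: prefix='1' (no match yet)
Bit 15: prefix='11' -> emit 'n', reset
Bit 16: prefix='0' (no match yet)
Bit 17: prefix='01' -> emit 'j', reset

Answer: 0 2 4 6 8 10 12 14 16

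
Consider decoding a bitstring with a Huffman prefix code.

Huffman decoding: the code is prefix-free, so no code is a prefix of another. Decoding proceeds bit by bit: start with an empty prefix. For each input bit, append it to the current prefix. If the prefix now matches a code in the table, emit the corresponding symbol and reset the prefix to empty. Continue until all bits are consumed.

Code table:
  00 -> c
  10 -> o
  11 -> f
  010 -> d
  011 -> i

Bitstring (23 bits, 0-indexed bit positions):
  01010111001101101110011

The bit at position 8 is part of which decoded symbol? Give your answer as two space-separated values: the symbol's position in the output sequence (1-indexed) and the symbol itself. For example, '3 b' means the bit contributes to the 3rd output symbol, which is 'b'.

Bit 0: prefix='0' (no match yet)
Bit 1: prefix='01' (no match yet)
Bit 2: prefix='010' -> emit 'd', reset
Bit 3: prefix='1' (no match yet)
Bit 4: prefix='10' -> emit 'o', reset
Bit 5: prefix='1' (no match yet)
Bit 6: prefix='11' -> emit 'f', reset
Bit 7: prefix='1' (no match yet)
Bit 8: prefix='10' -> emit 'o', reset
Bit 9: prefix='0' (no match yet)
Bit 10: prefix='01' (no match yet)
Bit 11: prefix='011' -> emit 'i', reset
Bit 12: prefix='0' (no match yet)

Answer: 4 o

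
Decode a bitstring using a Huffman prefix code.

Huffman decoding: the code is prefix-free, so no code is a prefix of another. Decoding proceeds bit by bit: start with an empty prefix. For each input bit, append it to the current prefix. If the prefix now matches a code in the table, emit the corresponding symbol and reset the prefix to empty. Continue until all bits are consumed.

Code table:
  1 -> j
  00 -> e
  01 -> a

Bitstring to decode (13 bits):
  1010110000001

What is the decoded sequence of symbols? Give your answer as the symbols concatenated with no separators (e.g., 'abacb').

Bit 0: prefix='1' -> emit 'j', reset
Bit 1: prefix='0' (no match yet)
Bit 2: prefix='01' -> emit 'a', reset
Bit 3: prefix='0' (no match yet)
Bit 4: prefix='01' -> emit 'a', reset
Bit 5: prefix='1' -> emit 'j', reset
Bit 6: prefix='0' (no match yet)
Bit 7: prefix='00' -> emit 'e', reset
Bit 8: prefix='0' (no match yet)
Bit 9: prefix='00' -> emit 'e', reset
Bit 10: prefix='0' (no match yet)
Bit 11: prefix='00' -> emit 'e', reset
Bit 12: prefix='1' -> emit 'j', reset

Answer: jaajeeej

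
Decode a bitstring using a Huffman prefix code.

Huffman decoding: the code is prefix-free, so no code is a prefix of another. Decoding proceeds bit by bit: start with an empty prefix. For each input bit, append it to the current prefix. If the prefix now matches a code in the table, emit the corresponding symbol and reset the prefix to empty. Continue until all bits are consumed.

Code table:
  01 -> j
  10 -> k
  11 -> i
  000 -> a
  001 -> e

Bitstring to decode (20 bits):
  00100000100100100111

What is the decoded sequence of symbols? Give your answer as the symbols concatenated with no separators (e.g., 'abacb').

Answer: eaeeeei

Derivation:
Bit 0: prefix='0' (no match yet)
Bit 1: prefix='00' (no match yet)
Bit 2: prefix='001' -> emit 'e', reset
Bit 3: prefix='0' (no match yet)
Bit 4: prefix='00' (no match yet)
Bit 5: prefix='000' -> emit 'a', reset
Bit 6: prefix='0' (no match yet)
Bit 7: prefix='00' (no match yet)
Bit 8: prefix='001' -> emit 'e', reset
Bit 9: prefix='0' (no match yet)
Bit 10: prefix='00' (no match yet)
Bit 11: prefix='001' -> emit 'e', reset
Bit 12: prefix='0' (no match yet)
Bit 13: prefix='00' (no match yet)
Bit 14: prefix='001' -> emit 'e', reset
Bit 15: prefix='0' (no match yet)
Bit 16: prefix='00' (no match yet)
Bit 17: prefix='001' -> emit 'e', reset
Bit 18: prefix='1' (no match yet)
Bit 19: prefix='11' -> emit 'i', reset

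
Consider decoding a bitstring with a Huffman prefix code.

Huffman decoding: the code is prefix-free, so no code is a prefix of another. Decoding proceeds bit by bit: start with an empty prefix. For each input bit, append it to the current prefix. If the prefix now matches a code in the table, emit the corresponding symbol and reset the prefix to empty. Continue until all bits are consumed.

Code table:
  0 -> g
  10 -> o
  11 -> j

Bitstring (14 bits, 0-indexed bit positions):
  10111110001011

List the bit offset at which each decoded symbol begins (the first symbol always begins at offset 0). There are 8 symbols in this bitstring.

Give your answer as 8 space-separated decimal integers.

Bit 0: prefix='1' (no match yet)
Bit 1: prefix='10' -> emit 'o', reset
Bit 2: prefix='1' (no match yet)
Bit 3: prefix='11' -> emit 'j', reset
Bit 4: prefix='1' (no match yet)
Bit 5: prefix='11' -> emit 'j', reset
Bit 6: prefix='1' (no match yet)
Bit 7: prefix='10' -> emit 'o', reset
Bit 8: prefix='0' -> emit 'g', reset
Bit 9: prefix='0' -> emit 'g', reset
Bit 10: prefix='1' (no match yet)
Bit 11: prefix='10' -> emit 'o', reset
Bit 12: prefix='1' (no match yet)
Bit 13: prefix='11' -> emit 'j', reset

Answer: 0 2 4 6 8 9 10 12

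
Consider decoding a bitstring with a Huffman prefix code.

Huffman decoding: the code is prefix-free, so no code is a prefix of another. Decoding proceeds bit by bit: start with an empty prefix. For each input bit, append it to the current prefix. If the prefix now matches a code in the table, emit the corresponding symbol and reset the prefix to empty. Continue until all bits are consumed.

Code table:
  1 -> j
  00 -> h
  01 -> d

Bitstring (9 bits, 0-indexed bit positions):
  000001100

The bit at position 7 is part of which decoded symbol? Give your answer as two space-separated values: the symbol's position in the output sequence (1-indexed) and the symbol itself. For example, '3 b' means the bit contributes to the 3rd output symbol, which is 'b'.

Answer: 5 h

Derivation:
Bit 0: prefix='0' (no match yet)
Bit 1: prefix='00' -> emit 'h', reset
Bit 2: prefix='0' (no match yet)
Bit 3: prefix='00' -> emit 'h', reset
Bit 4: prefix='0' (no match yet)
Bit 5: prefix='01' -> emit 'd', reset
Bit 6: prefix='1' -> emit 'j', reset
Bit 7: prefix='0' (no match yet)
Bit 8: prefix='00' -> emit 'h', reset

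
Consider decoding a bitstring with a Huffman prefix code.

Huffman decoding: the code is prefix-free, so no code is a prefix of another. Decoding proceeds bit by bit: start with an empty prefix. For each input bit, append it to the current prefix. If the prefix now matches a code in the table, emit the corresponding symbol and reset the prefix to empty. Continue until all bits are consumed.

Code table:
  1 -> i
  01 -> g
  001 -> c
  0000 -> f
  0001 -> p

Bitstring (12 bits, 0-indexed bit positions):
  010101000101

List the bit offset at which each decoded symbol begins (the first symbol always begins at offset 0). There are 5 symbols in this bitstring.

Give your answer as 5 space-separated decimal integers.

Answer: 0 2 4 6 10

Derivation:
Bit 0: prefix='0' (no match yet)
Bit 1: prefix='01' -> emit 'g', reset
Bit 2: prefix='0' (no match yet)
Bit 3: prefix='01' -> emit 'g', reset
Bit 4: prefix='0' (no match yet)
Bit 5: prefix='01' -> emit 'g', reset
Bit 6: prefix='0' (no match yet)
Bit 7: prefix='00' (no match yet)
Bit 8: prefix='000' (no match yet)
Bit 9: prefix='0001' -> emit 'p', reset
Bit 10: prefix='0' (no match yet)
Bit 11: prefix='01' -> emit 'g', reset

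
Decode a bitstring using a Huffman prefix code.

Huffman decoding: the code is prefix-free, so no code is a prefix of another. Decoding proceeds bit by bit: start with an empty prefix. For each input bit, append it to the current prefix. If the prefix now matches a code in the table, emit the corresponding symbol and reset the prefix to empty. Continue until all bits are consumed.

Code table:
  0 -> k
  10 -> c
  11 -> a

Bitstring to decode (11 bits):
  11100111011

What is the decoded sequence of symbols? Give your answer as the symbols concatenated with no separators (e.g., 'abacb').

Answer: ackaca

Derivation:
Bit 0: prefix='1' (no match yet)
Bit 1: prefix='11' -> emit 'a', reset
Bit 2: prefix='1' (no match yet)
Bit 3: prefix='10' -> emit 'c', reset
Bit 4: prefix='0' -> emit 'k', reset
Bit 5: prefix='1' (no match yet)
Bit 6: prefix='11' -> emit 'a', reset
Bit 7: prefix='1' (no match yet)
Bit 8: prefix='10' -> emit 'c', reset
Bit 9: prefix='1' (no match yet)
Bit 10: prefix='11' -> emit 'a', reset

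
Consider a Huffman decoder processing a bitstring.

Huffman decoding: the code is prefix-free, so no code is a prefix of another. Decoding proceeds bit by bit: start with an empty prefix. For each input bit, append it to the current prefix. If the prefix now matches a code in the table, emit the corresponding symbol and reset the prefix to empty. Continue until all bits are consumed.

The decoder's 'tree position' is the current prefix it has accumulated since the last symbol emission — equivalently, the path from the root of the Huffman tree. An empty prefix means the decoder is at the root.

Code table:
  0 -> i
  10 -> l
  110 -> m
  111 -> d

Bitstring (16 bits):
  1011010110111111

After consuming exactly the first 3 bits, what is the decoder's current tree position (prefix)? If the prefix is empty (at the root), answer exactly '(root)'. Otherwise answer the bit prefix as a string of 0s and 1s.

Answer: 1

Derivation:
Bit 0: prefix='1' (no match yet)
Bit 1: prefix='10' -> emit 'l', reset
Bit 2: prefix='1' (no match yet)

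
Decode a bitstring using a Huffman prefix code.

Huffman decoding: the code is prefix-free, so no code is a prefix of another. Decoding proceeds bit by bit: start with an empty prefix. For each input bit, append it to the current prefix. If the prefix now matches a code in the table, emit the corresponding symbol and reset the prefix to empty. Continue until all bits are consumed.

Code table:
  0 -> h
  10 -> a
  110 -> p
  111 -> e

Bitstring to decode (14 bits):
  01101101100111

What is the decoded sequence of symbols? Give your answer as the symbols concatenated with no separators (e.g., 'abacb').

Bit 0: prefix='0' -> emit 'h', reset
Bit 1: prefix='1' (no match yet)
Bit 2: prefix='11' (no match yet)
Bit 3: prefix='110' -> emit 'p', reset
Bit 4: prefix='1' (no match yet)
Bit 5: prefix='11' (no match yet)
Bit 6: prefix='110' -> emit 'p', reset
Bit 7: prefix='1' (no match yet)
Bit 8: prefix='11' (no match yet)
Bit 9: prefix='110' -> emit 'p', reset
Bit 10: prefix='0' -> emit 'h', reset
Bit 11: prefix='1' (no match yet)
Bit 12: prefix='11' (no match yet)
Bit 13: prefix='111' -> emit 'e', reset

Answer: hppphe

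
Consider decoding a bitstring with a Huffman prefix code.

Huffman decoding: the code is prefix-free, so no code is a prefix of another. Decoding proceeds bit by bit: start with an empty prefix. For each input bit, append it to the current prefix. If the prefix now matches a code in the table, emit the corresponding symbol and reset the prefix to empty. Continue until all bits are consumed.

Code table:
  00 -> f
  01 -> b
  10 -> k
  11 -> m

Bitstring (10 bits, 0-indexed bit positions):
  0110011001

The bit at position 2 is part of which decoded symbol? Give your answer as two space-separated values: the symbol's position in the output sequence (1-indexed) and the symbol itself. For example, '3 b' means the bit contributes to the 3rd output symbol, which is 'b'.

Bit 0: prefix='0' (no match yet)
Bit 1: prefix='01' -> emit 'b', reset
Bit 2: prefix='1' (no match yet)
Bit 3: prefix='10' -> emit 'k', reset
Bit 4: prefix='0' (no match yet)
Bit 5: prefix='01' -> emit 'b', reset
Bit 6: prefix='1' (no match yet)

Answer: 2 k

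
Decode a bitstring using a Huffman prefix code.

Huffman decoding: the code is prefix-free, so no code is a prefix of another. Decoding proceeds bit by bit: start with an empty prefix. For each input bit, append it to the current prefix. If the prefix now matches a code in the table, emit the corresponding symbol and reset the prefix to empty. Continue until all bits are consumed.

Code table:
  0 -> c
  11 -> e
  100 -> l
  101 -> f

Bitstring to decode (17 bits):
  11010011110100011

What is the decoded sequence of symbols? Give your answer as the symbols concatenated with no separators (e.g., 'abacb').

Bit 0: prefix='1' (no match yet)
Bit 1: prefix='11' -> emit 'e', reset
Bit 2: prefix='0' -> emit 'c', reset
Bit 3: prefix='1' (no match yet)
Bit 4: prefix='10' (no match yet)
Bit 5: prefix='100' -> emit 'l', reset
Bit 6: prefix='1' (no match yet)
Bit 7: prefix='11' -> emit 'e', reset
Bit 8: prefix='1' (no match yet)
Bit 9: prefix='11' -> emit 'e', reset
Bit 10: prefix='0' -> emit 'c', reset
Bit 11: prefix='1' (no match yet)
Bit 12: prefix='10' (no match yet)
Bit 13: prefix='100' -> emit 'l', reset
Bit 14: prefix='0' -> emit 'c', reset
Bit 15: prefix='1' (no match yet)
Bit 16: prefix='11' -> emit 'e', reset

Answer: ecleeclce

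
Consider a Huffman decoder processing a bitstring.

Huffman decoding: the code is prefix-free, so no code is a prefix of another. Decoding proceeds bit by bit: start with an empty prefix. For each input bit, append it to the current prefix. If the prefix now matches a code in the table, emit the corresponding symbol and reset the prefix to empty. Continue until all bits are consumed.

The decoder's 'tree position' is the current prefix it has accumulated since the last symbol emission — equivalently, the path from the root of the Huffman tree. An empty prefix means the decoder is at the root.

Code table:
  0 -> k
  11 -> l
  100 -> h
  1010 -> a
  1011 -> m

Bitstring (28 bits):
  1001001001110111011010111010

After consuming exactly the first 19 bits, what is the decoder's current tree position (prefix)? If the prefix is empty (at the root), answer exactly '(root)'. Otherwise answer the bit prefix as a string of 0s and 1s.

Bit 0: prefix='1' (no match yet)
Bit 1: prefix='10' (no match yet)
Bit 2: prefix='100' -> emit 'h', reset
Bit 3: prefix='1' (no match yet)
Bit 4: prefix='10' (no match yet)
Bit 5: prefix='100' -> emit 'h', reset
Bit 6: prefix='1' (no match yet)
Bit 7: prefix='10' (no match yet)
Bit 8: prefix='100' -> emit 'h', reset
Bit 9: prefix='1' (no match yet)
Bit 10: prefix='11' -> emit 'l', reset
Bit 11: prefix='1' (no match yet)
Bit 12: prefix='10' (no match yet)
Bit 13: prefix='101' (no match yet)
Bit 14: prefix='1011' -> emit 'm', reset
Bit 15: prefix='1' (no match yet)
Bit 16: prefix='10' (no match yet)
Bit 17: prefix='101' (no match yet)
Bit 18: prefix='1011' -> emit 'm', reset

Answer: (root)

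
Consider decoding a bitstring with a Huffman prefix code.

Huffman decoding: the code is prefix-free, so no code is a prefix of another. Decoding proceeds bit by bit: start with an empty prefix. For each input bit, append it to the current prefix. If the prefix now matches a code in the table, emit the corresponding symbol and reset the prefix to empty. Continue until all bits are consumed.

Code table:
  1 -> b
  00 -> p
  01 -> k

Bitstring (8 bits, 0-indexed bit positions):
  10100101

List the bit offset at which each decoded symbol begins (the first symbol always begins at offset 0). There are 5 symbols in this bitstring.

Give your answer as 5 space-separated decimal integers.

Answer: 0 1 3 5 6

Derivation:
Bit 0: prefix='1' -> emit 'b', reset
Bit 1: prefix='0' (no match yet)
Bit 2: prefix='01' -> emit 'k', reset
Bit 3: prefix='0' (no match yet)
Bit 4: prefix='00' -> emit 'p', reset
Bit 5: prefix='1' -> emit 'b', reset
Bit 6: prefix='0' (no match yet)
Bit 7: prefix='01' -> emit 'k', reset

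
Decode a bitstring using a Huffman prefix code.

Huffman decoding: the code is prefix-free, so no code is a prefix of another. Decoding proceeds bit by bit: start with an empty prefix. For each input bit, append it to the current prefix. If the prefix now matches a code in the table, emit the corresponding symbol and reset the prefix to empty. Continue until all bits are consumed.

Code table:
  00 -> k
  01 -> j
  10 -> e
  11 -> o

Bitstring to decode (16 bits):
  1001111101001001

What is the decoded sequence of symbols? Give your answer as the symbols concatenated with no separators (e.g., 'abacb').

Bit 0: prefix='1' (no match yet)
Bit 1: prefix='10' -> emit 'e', reset
Bit 2: prefix='0' (no match yet)
Bit 3: prefix='01' -> emit 'j', reset
Bit 4: prefix='1' (no match yet)
Bit 5: prefix='11' -> emit 'o', reset
Bit 6: prefix='1' (no match yet)
Bit 7: prefix='11' -> emit 'o', reset
Bit 8: prefix='0' (no match yet)
Bit 9: prefix='01' -> emit 'j', reset
Bit 10: prefix='0' (no match yet)
Bit 11: prefix='00' -> emit 'k', reset
Bit 12: prefix='1' (no match yet)
Bit 13: prefix='10' -> emit 'e', reset
Bit 14: prefix='0' (no match yet)
Bit 15: prefix='01' -> emit 'j', reset

Answer: ejoojkej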